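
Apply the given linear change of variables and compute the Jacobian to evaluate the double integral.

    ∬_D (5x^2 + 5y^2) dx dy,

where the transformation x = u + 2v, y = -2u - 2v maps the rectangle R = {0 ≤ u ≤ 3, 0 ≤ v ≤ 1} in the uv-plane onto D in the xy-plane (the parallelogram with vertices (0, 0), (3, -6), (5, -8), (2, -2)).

Compute the Jacobian determinant of (x, y) with respect to (u, v):

    ∂(x,y)/∂(u,v) = | 1  2 | = (1)(-2) - (2)(-2) = 2.
                   | -2  -2 |

Its absolute value is |J| = 2 (the area scaling factor).

Substituting x = u + 2v, y = -2u - 2v into the integrand,

    5x^2 + 5y^2 → 25u^2 + 60u v + 40v^2,

so the integral becomes

    ∬_R (25u^2 + 60u v + 40v^2) · |J| du dv = ∫_0^3 ∫_0^1 (50u^2 + 120u v + 80v^2) dv du.

Inner (v): 50u^2 + 60u + 80/3.
Outer (u): 800.

Therefore ∬_D (5x^2 + 5y^2) dx dy = 800.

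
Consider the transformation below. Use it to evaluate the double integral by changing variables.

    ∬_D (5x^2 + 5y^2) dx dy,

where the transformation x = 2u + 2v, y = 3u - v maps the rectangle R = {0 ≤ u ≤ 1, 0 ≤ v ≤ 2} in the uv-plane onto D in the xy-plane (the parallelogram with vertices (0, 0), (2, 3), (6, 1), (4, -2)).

Compute the Jacobian determinant of (x, y) with respect to (u, v):

    ∂(x,y)/∂(u,v) = | 2  2 | = (2)(-1) - (2)(3) = -8.
                   | 3  -1 |

Its absolute value is |J| = 8 (the area scaling factor).

Substituting x = 2u + 2v, y = 3u - v into the integrand,

    5x^2 + 5y^2 → 65u^2 + 10u v + 25v^2,

so the integral becomes

    ∬_R (65u^2 + 10u v + 25v^2) · |J| du dv = ∫_0^1 ∫_0^2 (520u^2 + 80u v + 200v^2) dv du.

Inner (v): 1040u^2 + 160u + 1600/3.
Outer (u): 960.

Therefore ∬_D (5x^2 + 5y^2) dx dy = 960.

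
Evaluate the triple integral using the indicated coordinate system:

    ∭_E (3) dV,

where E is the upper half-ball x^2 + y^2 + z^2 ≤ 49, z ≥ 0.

In spherical coordinates, x = ρ sin(φ) cos(θ), y = ρ sin(φ) sin(θ), z = ρ cos(φ), and dV = ρ^2 sin(φ) dρ dφ dθ.

The integrand becomes 3, so

    ∭_E (3) dV = ∫_{0}^{2π} ∫_{0}^{π/2} ∫_{0}^{7} (3) · ρ^2 sin(φ) dρ dφ dθ.

Inner (ρ): 343sin(φ).
Middle (φ): 343.
Outer (θ): 686π.

Therefore the triple integral equals 686π.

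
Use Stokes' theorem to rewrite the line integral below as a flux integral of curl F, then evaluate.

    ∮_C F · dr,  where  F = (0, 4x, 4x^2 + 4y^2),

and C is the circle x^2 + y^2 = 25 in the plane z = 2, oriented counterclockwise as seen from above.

Let S be the flat disk x^2 + y^2 ≤ 25 in the plane z = 2, with upward unit normal n̂ = ẑ. By Stokes' theorem,

    ∮_C F · dr = ∬_S (∇ × F) · n̂ dS = ∬_D (curl F)_z dA,

where D is the disk x^2 + y^2 ≤ 25.

Compute the curl of F = (0, 4x, 4x^2 + 4y^2):
    (∇ × F)_x = ∂F_z/∂y - ∂F_y/∂z = 8y,
    (∇ × F)_y = ∂F_x/∂z - ∂F_z/∂x = -8x,
    (∇ × F)_z = ∂F_y/∂x - ∂F_x/∂y = 4.

On z = 2, (curl F)_z = 4.

Convert to polar (x = r cos θ, y = r sin θ, dA = r dr dθ); the integrand becomes 4, so

    ∬_D (curl F)_z dA = ∫_0^{2π} ∫_0^{5} (4) · r dr dθ.

Inner (r from 0 to 5): 50.
Outer (θ from 0 to 2π): 100π.

Therefore ∮_C F · dr = 100π.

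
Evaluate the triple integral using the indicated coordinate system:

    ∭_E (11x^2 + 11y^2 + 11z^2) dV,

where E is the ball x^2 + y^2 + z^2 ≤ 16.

In spherical coordinates, x = ρ sin(φ) cos(θ), y = ρ sin(φ) sin(θ), z = ρ cos(φ), and dV = ρ^2 sin(φ) dρ dφ dθ.

The integrand becomes 11ρ^2, so

    ∭_E (11x^2 + 11y^2 + 11z^2) dV = ∫_{0}^{2π} ∫_{0}^{π} ∫_{0}^{4} (11ρ^2) · ρ^2 sin(φ) dρ dφ dθ.

Inner (ρ): 11264sin(φ)/5.
Middle (φ): 22528/5.
Outer (θ): 45056π/5.

Therefore the triple integral equals 45056π/5.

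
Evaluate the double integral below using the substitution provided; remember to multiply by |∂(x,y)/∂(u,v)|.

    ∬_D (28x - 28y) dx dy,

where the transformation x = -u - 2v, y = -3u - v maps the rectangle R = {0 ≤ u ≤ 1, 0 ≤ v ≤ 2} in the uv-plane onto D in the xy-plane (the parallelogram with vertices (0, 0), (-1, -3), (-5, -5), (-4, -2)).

Compute the Jacobian determinant of (x, y) with respect to (u, v):

    ∂(x,y)/∂(u,v) = | -1  -2 | = (-1)(-1) - (-2)(-3) = -5.
                   | -3  -1 |

Its absolute value is |J| = 5 (the area scaling factor).

Substituting x = -u - 2v, y = -3u - v into the integrand,

    28x - 28y → 56u - 28v,

so the integral becomes

    ∬_R (56u - 28v) · |J| du dv = ∫_0^1 ∫_0^2 (280u - 140v) dv du.

Inner (v): 560u - 280.
Outer (u): 0.

Therefore ∬_D (28x - 28y) dx dy = 0.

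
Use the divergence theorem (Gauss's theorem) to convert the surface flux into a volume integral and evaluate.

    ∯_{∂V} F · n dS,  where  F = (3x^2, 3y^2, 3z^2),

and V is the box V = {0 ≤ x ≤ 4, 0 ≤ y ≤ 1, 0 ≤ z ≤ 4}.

By the divergence theorem,

    ∯_{∂V} F · n dS = ∭_V (∇ · F) dV.

Compute the divergence:
    ∇ · F = ∂F_x/∂x + ∂F_y/∂y + ∂F_z/∂z = 6x + 6y + 6z.

V is a rectangular box, so dV = dx dy dz with 0 ≤ x ≤ 4, 0 ≤ y ≤ 1, 0 ≤ z ≤ 4.

Integrate (6x + 6y + 6z) over V as an iterated integral:

    ∭_V (∇·F) dV = ∫_0^{4} ∫_0^{1} ∫_0^{4} (6x + 6y + 6z) dz dy dx.

Inner (z from 0 to 4): 24x + 24y + 48.
Middle (y from 0 to 1): 24x + 60.
Outer (x from 0 to 4): 432.

Therefore ∯_{∂V} F · n dS = 432.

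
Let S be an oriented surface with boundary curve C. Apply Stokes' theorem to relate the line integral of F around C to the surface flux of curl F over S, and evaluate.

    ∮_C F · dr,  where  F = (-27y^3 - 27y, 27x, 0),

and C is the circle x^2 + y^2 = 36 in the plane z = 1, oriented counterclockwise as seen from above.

Let S be the flat disk x^2 + y^2 ≤ 36 in the plane z = 1, with upward unit normal n̂ = ẑ. By Stokes' theorem,

    ∮_C F · dr = ∬_S (∇ × F) · n̂ dS = ∬_D (curl F)_z dA,

where D is the disk x^2 + y^2 ≤ 36.

Compute the curl of F = (-27y^3 - 27y, 27x, 0):
    (∇ × F)_x = ∂F_z/∂y - ∂F_y/∂z = 0,
    (∇ × F)_y = ∂F_x/∂z - ∂F_z/∂x = 0,
    (∇ × F)_z = ∂F_y/∂x - ∂F_x/∂y = 81y^2 + 54.

On z = 1, (curl F)_z = 81y^2 + 54.

Convert to polar (x = r cos θ, y = r sin θ, dA = r dr dθ); the integrand becomes 81r^2sin(θ)^2 + 54, so

    ∬_D (curl F)_z dA = ∫_0^{2π} ∫_0^{6} (81r^2sin(θ)^2 + 54) · r dr dθ.

Inner (r from 0 to 6): 26244sin(θ)^2 + 972.
Outer (θ from 0 to 2π): 28188π.

Therefore ∮_C F · dr = 28188π.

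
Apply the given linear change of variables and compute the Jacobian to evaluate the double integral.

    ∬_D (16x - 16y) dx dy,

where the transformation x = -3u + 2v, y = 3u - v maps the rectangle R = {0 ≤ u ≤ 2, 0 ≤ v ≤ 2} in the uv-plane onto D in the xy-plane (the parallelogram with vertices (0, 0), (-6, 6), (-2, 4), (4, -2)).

Compute the Jacobian determinant of (x, y) with respect to (u, v):

    ∂(x,y)/∂(u,v) = | -3  2 | = (-3)(-1) - (2)(3) = -3.
                   | 3  -1 |

Its absolute value is |J| = 3 (the area scaling factor).

Substituting x = -3u + 2v, y = 3u - v into the integrand,

    16x - 16y → -96u + 48v,

so the integral becomes

    ∬_R (-96u + 48v) · |J| du dv = ∫_0^2 ∫_0^2 (-288u + 144v) dv du.

Inner (v): 288 - 576u.
Outer (u): -576.

Therefore ∬_D (16x - 16y) dx dy = -576.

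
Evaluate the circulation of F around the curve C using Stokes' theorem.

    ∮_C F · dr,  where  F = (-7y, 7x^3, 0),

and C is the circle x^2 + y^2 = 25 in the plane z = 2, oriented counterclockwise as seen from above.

Let S be the flat disk x^2 + y^2 ≤ 25 in the plane z = 2, with upward unit normal n̂ = ẑ. By Stokes' theorem,

    ∮_C F · dr = ∬_S (∇ × F) · n̂ dS = ∬_D (curl F)_z dA,

where D is the disk x^2 + y^2 ≤ 25.

Compute the curl of F = (-7y, 7x^3, 0):
    (∇ × F)_x = ∂F_z/∂y - ∂F_y/∂z = 0,
    (∇ × F)_y = ∂F_x/∂z - ∂F_z/∂x = 0,
    (∇ × F)_z = ∂F_y/∂x - ∂F_x/∂y = 21x^2 + 7.

On z = 2, (curl F)_z = 21x^2 + 7.

Convert to polar (x = r cos θ, y = r sin θ, dA = r dr dθ); the integrand becomes 21r^2cos(θ)^2 + 7, so

    ∬_D (curl F)_z dA = ∫_0^{2π} ∫_0^{5} (21r^2cos(θ)^2 + 7) · r dr dθ.

Inner (r from 0 to 5): 13125cos(θ)^2/4 + 175/2.
Outer (θ from 0 to 2π): 13825π/4.

Therefore ∮_C F · dr = 13825π/4.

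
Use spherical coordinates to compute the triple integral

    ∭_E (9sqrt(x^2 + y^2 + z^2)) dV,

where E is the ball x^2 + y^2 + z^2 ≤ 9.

In spherical coordinates, x = ρ sin(φ) cos(θ), y = ρ sin(φ) sin(θ), z = ρ cos(φ), and dV = ρ^2 sin(φ) dρ dφ dθ.

The integrand becomes 9ρ, so

    ∭_E (9sqrt(x^2 + y^2 + z^2)) dV = ∫_{0}^{2π} ∫_{0}^{π} ∫_{0}^{3} (9ρ) · ρ^2 sin(φ) dρ dφ dθ.

Inner (ρ): 729sin(φ)/4.
Middle (φ): 729/2.
Outer (θ): 729π.

Therefore the triple integral equals 729π.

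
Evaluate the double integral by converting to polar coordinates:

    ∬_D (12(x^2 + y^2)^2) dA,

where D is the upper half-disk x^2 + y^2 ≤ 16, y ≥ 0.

The region D is 0 ≤ r ≤ 4, 0 ≤ θ ≤ π in polar coordinates, where x = r cos(θ), y = r sin(θ), and dA = r dr dθ.

Under the substitution, the integrand becomes 12r^4, so

    ∬_D (12(x^2 + y^2)^2) dA = ∫_{0}^{π} ∫_{0}^{4} (12r^4) · r dr dθ.

Inner integral (in r): ∫_{0}^{4} (12r^4) · r dr = 8192.

Outer integral (in θ): ∫_{0}^{π} (8192) dθ = 8192π.

Therefore ∬_D (12(x^2 + y^2)^2) dA = 8192π.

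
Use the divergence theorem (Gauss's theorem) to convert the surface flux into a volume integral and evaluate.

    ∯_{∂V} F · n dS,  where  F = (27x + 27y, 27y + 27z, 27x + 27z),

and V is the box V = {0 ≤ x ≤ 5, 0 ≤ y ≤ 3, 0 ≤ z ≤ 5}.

By the divergence theorem,

    ∯_{∂V} F · n dS = ∭_V (∇ · F) dV.

Compute the divergence:
    ∇ · F = ∂F_x/∂x + ∂F_y/∂y + ∂F_z/∂z = 27 + 27 + 27 = 81.

V is a rectangular box, so dV = dx dy dz with 0 ≤ x ≤ 5, 0 ≤ y ≤ 3, 0 ≤ z ≤ 5.

Integrate (81) over V as an iterated integral:

    ∭_V (∇·F) dV = ∫_0^{5} ∫_0^{3} ∫_0^{5} (81) dz dy dx.

Inner (z from 0 to 5): 405.
Middle (y from 0 to 3): 1215.
Outer (x from 0 to 5): 6075.

Therefore ∯_{∂V} F · n dS = 6075.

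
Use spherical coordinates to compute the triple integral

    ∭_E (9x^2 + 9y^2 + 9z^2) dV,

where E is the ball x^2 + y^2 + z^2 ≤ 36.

In spherical coordinates, x = ρ sin(φ) cos(θ), y = ρ sin(φ) sin(θ), z = ρ cos(φ), and dV = ρ^2 sin(φ) dρ dφ dθ.

The integrand becomes 9ρ^2, so

    ∭_E (9x^2 + 9y^2 + 9z^2) dV = ∫_{0}^{2π} ∫_{0}^{π} ∫_{0}^{6} (9ρ^2) · ρ^2 sin(φ) dρ dφ dθ.

Inner (ρ): 69984sin(φ)/5.
Middle (φ): 139968/5.
Outer (θ): 279936π/5.

Therefore the triple integral equals 279936π/5.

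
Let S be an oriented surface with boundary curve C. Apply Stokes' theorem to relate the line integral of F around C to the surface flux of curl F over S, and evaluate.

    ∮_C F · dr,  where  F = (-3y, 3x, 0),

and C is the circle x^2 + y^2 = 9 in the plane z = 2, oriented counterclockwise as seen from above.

Let S be the flat disk x^2 + y^2 ≤ 9 in the plane z = 2, with upward unit normal n̂ = ẑ. By Stokes' theorem,

    ∮_C F · dr = ∬_S (∇ × F) · n̂ dS = ∬_D (curl F)_z dA,

where D is the disk x^2 + y^2 ≤ 9.

Compute the curl of F = (-3y, 3x, 0):
    (∇ × F)_x = ∂F_z/∂y - ∂F_y/∂z = 0,
    (∇ × F)_y = ∂F_x/∂z - ∂F_z/∂x = 0,
    (∇ × F)_z = ∂F_y/∂x - ∂F_x/∂y = 6.

On z = 2, (curl F)_z = 6.

Convert to polar (x = r cos θ, y = r sin θ, dA = r dr dθ); the integrand becomes 6, so

    ∬_D (curl F)_z dA = ∫_0^{2π} ∫_0^{3} (6) · r dr dθ.

Inner (r from 0 to 3): 27.
Outer (θ from 0 to 2π): 54π.

Therefore ∮_C F · dr = 54π.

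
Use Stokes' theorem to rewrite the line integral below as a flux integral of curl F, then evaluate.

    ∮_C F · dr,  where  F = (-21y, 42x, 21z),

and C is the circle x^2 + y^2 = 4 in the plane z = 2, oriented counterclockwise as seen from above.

Let S be the flat disk x^2 + y^2 ≤ 4 in the plane z = 2, with upward unit normal n̂ = ẑ. By Stokes' theorem,

    ∮_C F · dr = ∬_S (∇ × F) · n̂ dS = ∬_D (curl F)_z dA,

where D is the disk x^2 + y^2 ≤ 4.

Compute the curl of F = (-21y, 42x, 21z):
    (∇ × F)_x = ∂F_z/∂y - ∂F_y/∂z = 0,
    (∇ × F)_y = ∂F_x/∂z - ∂F_z/∂x = 0,
    (∇ × F)_z = ∂F_y/∂x - ∂F_x/∂y = 63.

On z = 2, (curl F)_z = 63.

Convert to polar (x = r cos θ, y = r sin θ, dA = r dr dθ); the integrand becomes 63, so

    ∬_D (curl F)_z dA = ∫_0^{2π} ∫_0^{2} (63) · r dr dθ.

Inner (r from 0 to 2): 126.
Outer (θ from 0 to 2π): 252π.

Therefore ∮_C F · dr = 252π.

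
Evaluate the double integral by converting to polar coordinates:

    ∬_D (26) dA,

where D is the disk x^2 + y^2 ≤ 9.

The region D is 0 ≤ r ≤ 3, 0 ≤ θ ≤ 2π in polar coordinates, where x = r cos(θ), y = r sin(θ), and dA = r dr dθ.

Under the substitution, the integrand becomes 26, so

    ∬_D (26) dA = ∫_{0}^{2π} ∫_{0}^{3} (26) · r dr dθ.

Inner integral (in r): ∫_{0}^{3} (26) · r dr = 117.

Outer integral (in θ): ∫_{0}^{2π} (117) dθ = 234π.

Therefore ∬_D (26) dA = 234π.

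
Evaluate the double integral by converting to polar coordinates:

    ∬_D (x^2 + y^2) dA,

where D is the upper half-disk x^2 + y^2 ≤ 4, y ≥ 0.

The region D is 0 ≤ r ≤ 2, 0 ≤ θ ≤ π in polar coordinates, where x = r cos(θ), y = r sin(θ), and dA = r dr dθ.

Under the substitution, the integrand becomes r^2, so

    ∬_D (x^2 + y^2) dA = ∫_{0}^{π} ∫_{0}^{2} (r^2) · r dr dθ.

Inner integral (in r): ∫_{0}^{2} (r^2) · r dr = 4.

Outer integral (in θ): ∫_{0}^{π} (4) dθ = 4π.

Therefore ∬_D (x^2 + y^2) dA = 4π.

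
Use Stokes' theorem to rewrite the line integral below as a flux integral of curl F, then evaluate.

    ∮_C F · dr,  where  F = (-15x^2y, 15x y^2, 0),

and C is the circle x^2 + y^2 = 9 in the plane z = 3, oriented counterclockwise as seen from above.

Let S be the flat disk x^2 + y^2 ≤ 9 in the plane z = 3, with upward unit normal n̂ = ẑ. By Stokes' theorem,

    ∮_C F · dr = ∬_S (∇ × F) · n̂ dS = ∬_D (curl F)_z dA,

where D is the disk x^2 + y^2 ≤ 9.

Compute the curl of F = (-15x^2y, 15x y^2, 0):
    (∇ × F)_x = ∂F_z/∂y - ∂F_y/∂z = 0,
    (∇ × F)_y = ∂F_x/∂z - ∂F_z/∂x = 0,
    (∇ × F)_z = ∂F_y/∂x - ∂F_x/∂y = 15x^2 + 15y^2.

On z = 3, (curl F)_z = 15x^2 + 15y^2.

Convert to polar (x = r cos θ, y = r sin θ, dA = r dr dθ); the integrand becomes 15r^2, so

    ∬_D (curl F)_z dA = ∫_0^{2π} ∫_0^{3} (15r^2) · r dr dθ.

Inner (r from 0 to 3): 1215/4.
Outer (θ from 0 to 2π): 1215π/2.

Therefore ∮_C F · dr = 1215π/2.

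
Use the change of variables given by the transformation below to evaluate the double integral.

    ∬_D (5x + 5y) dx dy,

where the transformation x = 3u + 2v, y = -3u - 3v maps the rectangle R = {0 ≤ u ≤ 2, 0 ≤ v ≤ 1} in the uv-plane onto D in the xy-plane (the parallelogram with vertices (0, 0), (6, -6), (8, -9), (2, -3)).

Compute the Jacobian determinant of (x, y) with respect to (u, v):

    ∂(x,y)/∂(u,v) = | 3  2 | = (3)(-3) - (2)(-3) = -3.
                   | -3  -3 |

Its absolute value is |J| = 3 (the area scaling factor).

Substituting x = 3u + 2v, y = -3u - 3v into the integrand,

    5x + 5y → -5v,

so the integral becomes

    ∬_R (-5v) · |J| du dv = ∫_0^2 ∫_0^1 (-15v) dv du.

Inner (v): -15/2.
Outer (u): -15.

Therefore ∬_D (5x + 5y) dx dy = -15.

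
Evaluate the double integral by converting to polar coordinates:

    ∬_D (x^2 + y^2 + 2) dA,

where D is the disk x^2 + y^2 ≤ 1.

The region D is 0 ≤ r ≤ 1, 0 ≤ θ ≤ 2π in polar coordinates, where x = r cos(θ), y = r sin(θ), and dA = r dr dθ.

Under the substitution, the integrand becomes r^2 + 2, so

    ∬_D (x^2 + y^2 + 2) dA = ∫_{0}^{2π} ∫_{0}^{1} (r^2 + 2) · r dr dθ.

Inner integral (in r): ∫_{0}^{1} (r^2 + 2) · r dr = 5/4.

Outer integral (in θ): ∫_{0}^{2π} (5/4) dθ = 5π/2.

Therefore ∬_D (x^2 + y^2 + 2) dA = 5π/2.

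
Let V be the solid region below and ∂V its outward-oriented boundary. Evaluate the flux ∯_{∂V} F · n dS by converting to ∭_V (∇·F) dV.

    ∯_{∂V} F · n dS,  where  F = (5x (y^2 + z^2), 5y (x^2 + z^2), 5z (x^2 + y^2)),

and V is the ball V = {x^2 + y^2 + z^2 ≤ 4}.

By the divergence theorem,

    ∯_{∂V} F · n dS = ∭_V (∇ · F) dV.

Compute the divergence:
    ∇ · F = ∂F_x/∂x + ∂F_y/∂y + ∂F_z/∂z = 5y^2 + 5z^2 + 5x^2 + 5z^2 + 5x^2 + 5y^2 = 10x^2 + 10y^2 + 10z^2.

In spherical coordinates, x = ρ sin(φ) cos(θ), y = ρ sin(φ) sin(θ), z = ρ cos(φ), dV = ρ^2 sin(φ) dρ dφ dθ, with 0 ≤ ρ ≤ 2, 0 ≤ φ ≤ π, 0 ≤ θ ≤ 2π.

The integrand, after substitution and multiplying by the volume element, becomes (10ρ^2) · ρ^2 sin(φ), so

    ∭_V (∇·F) dV = ∫_0^{2π} ∫_0^{π} ∫_0^{2} (10ρ^2) · ρ^2 sin(φ) dρ dφ dθ.

Inner (ρ from 0 to 2): 64sin(φ).
Middle (φ from 0 to π): 128.
Outer (θ from 0 to 2π): 256π.

Therefore ∯_{∂V} F · n dS = 256π.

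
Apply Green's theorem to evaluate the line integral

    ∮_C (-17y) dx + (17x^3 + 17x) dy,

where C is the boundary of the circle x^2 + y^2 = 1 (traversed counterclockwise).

Green's theorem converts the closed line integral into a double integral over the enclosed region D:

    ∮_C P dx + Q dy = ∬_D (∂Q/∂x - ∂P/∂y) dA.

Here P = -17y, Q = 17x^3 + 17x, so

    ∂Q/∂x = 51x^2 + 17,    ∂P/∂y = -17,
    ∂Q/∂x - ∂P/∂y = 51x^2 + 34.

D is the region x^2 + y^2 ≤ 1. Evaluating the double integral:

In polar coordinates (x = r cos θ, y = r sin θ, dA = r dr dθ) the integrand becomes 51r^2cos(θ)^2 + 34, so

    ∬_D (51x^2 + 34) dA = ∫_0^{2π} ∫_0^{1} (51r^2cos(θ)^2 + 34) · r dr dθ.

Inner (r from 0 to 1): 51cos(θ)^2/4 + 17.
Outer (θ from 0 to 2π): 187π/4.

Therefore ∮_C P dx + Q dy = 187π/4.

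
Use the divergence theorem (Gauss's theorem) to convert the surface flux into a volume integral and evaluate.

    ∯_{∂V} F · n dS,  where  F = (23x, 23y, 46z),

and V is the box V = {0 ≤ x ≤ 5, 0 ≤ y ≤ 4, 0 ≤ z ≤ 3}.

By the divergence theorem,

    ∯_{∂V} F · n dS = ∭_V (∇ · F) dV.

Compute the divergence:
    ∇ · F = ∂F_x/∂x + ∂F_y/∂y + ∂F_z/∂z = 23 + 23 + 46 = 92.

V is a rectangular box, so dV = dx dy dz with 0 ≤ x ≤ 5, 0 ≤ y ≤ 4, 0 ≤ z ≤ 3.

Integrate (92) over V as an iterated integral:

    ∭_V (∇·F) dV = ∫_0^{5} ∫_0^{4} ∫_0^{3} (92) dz dy dx.

Inner (z from 0 to 3): 276.
Middle (y from 0 to 4): 1104.
Outer (x from 0 to 5): 5520.

Therefore ∯_{∂V} F · n dS = 5520.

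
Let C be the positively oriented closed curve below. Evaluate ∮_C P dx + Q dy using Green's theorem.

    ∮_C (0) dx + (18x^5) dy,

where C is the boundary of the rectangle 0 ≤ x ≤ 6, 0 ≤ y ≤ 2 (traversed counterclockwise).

Green's theorem converts the closed line integral into a double integral over the enclosed region D:

    ∮_C P dx + Q dy = ∬_D (∂Q/∂x - ∂P/∂y) dA.

Here P = 0, Q = 18x^5, so

    ∂Q/∂x = 90x^4,    ∂P/∂y = 0,
    ∂Q/∂x - ∂P/∂y = 90x^4.

D is the region 0 ≤ x ≤ 6, 0 ≤ y ≤ 2. Evaluating the double integral:

    ∬_D (90x^4) dA = ∫_0^{6} ∫_0^{2} (90x^4) dy dx.

Inner (y from 0 to 2): 180x^4.
Outer (x from 0 to 6): 279936.

Therefore ∮_C P dx + Q dy = 279936.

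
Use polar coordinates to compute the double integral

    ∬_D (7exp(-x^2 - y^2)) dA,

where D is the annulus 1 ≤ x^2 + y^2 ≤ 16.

The region D is 1 ≤ r ≤ 4, 0 ≤ θ ≤ 2π in polar coordinates, where x = r cos(θ), y = r sin(θ), and dA = r dr dθ.

Under the substitution, the integrand becomes 7exp(-r^2), so

    ∬_D (7exp(-x^2 - y^2)) dA = ∫_{0}^{2π} ∫_{1}^{4} (7exp(-r^2)) · r dr dθ.

Inner integral (in r): ∫_{1}^{4} (7exp(-r^2)) · r dr = -(7 - 7exp(15))exp(-16)/2.

Outer integral (in θ): ∫_{0}^{2π} (-(7 - 7exp(15))exp(-16)/2) dθ = -7π (1 - exp(15))exp(-16).

Therefore ∬_D (7exp(-x^2 - y^2)) dA = -7π (1 - exp(15))exp(-16).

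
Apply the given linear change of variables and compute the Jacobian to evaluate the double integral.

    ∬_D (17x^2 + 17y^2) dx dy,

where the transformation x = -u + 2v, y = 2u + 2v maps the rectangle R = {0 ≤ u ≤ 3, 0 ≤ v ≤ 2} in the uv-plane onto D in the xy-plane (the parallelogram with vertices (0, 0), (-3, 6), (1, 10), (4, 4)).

Compute the Jacobian determinant of (x, y) with respect to (u, v):

    ∂(x,y)/∂(u,v) = | -1  2 | = (-1)(2) - (2)(2) = -6.
                   | 2  2 |

Its absolute value is |J| = 6 (the area scaling factor).

Substituting x = -u + 2v, y = 2u + 2v into the integrand,

    17x^2 + 17y^2 → 85u^2 + 68u v + 136v^2,

so the integral becomes

    ∬_R (85u^2 + 68u v + 136v^2) · |J| du dv = ∫_0^3 ∫_0^2 (510u^2 + 408u v + 816v^2) dv du.

Inner (v): 1020u^2 + 816u + 2176.
Outer (u): 19380.

Therefore ∬_D (17x^2 + 17y^2) dx dy = 19380.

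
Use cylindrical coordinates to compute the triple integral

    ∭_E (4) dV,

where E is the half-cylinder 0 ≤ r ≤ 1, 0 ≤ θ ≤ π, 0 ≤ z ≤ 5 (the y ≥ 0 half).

In cylindrical coordinates, x = r cos(θ), y = r sin(θ), z = z, and dV = r dr dθ dz.

The integrand becomes 4, so

    ∭_E (4) dV = ∫_{0}^{π} ∫_{0}^{1} ∫_{0}^{5} (4) · r dz dr dθ.

Inner (z): 20r.
Middle (r from 0 to 1): 10.
Outer (θ): 10π.

Therefore the triple integral equals 10π.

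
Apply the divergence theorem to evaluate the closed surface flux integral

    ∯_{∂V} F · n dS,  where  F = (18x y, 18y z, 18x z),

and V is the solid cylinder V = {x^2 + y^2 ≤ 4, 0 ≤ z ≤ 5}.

By the divergence theorem,

    ∯_{∂V} F · n dS = ∭_V (∇ · F) dV.

Compute the divergence:
    ∇ · F = ∂F_x/∂x + ∂F_y/∂y + ∂F_z/∂z = 18y + 18z + 18x = 18x + 18y + 18z.

In cylindrical coordinates, x = r cos(θ), y = r sin(θ), z = z, dV = r dr dθ dz, with 0 ≤ r ≤ 2, 0 ≤ θ ≤ 2π, 0 ≤ z ≤ 5.

The integrand, after substitution and multiplying by the volume element, becomes (18sqrt(2)r sin(θ + π/4) + 18z) · r, so

    ∭_V (∇·F) dV = ∫_0^{2π} ∫_0^{2} ∫_0^{5} (18sqrt(2)r sin(θ + π/4) + 18z) · r dz dr dθ.

Inner (z from 0 to 5): 45r (2sqrt(2)r sin(θ + π/4) + 5).
Middle (r from 0 to 2): 240sqrt(2)sin(θ + π/4) + 450.
Outer (θ from 0 to 2π): 900π.

Therefore ∯_{∂V} F · n dS = 900π.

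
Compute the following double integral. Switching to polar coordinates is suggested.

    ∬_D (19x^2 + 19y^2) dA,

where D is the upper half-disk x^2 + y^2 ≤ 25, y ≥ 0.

The region D is 0 ≤ r ≤ 5, 0 ≤ θ ≤ π in polar coordinates, where x = r cos(θ), y = r sin(θ), and dA = r dr dθ.

Under the substitution, the integrand becomes 19r^2, so

    ∬_D (19x^2 + 19y^2) dA = ∫_{0}^{π} ∫_{0}^{5} (19r^2) · r dr dθ.

Inner integral (in r): ∫_{0}^{5} (19r^2) · r dr = 11875/4.

Outer integral (in θ): ∫_{0}^{π} (11875/4) dθ = 11875π/4.

Therefore ∬_D (19x^2 + 19y^2) dA = 11875π/4.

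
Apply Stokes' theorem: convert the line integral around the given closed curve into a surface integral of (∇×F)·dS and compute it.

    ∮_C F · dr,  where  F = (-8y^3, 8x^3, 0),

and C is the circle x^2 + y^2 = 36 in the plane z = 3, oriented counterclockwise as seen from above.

Let S be the flat disk x^2 + y^2 ≤ 36 in the plane z = 3, with upward unit normal n̂ = ẑ. By Stokes' theorem,

    ∮_C F · dr = ∬_S (∇ × F) · n̂ dS = ∬_D (curl F)_z dA,

where D is the disk x^2 + y^2 ≤ 36.

Compute the curl of F = (-8y^3, 8x^3, 0):
    (∇ × F)_x = ∂F_z/∂y - ∂F_y/∂z = 0,
    (∇ × F)_y = ∂F_x/∂z - ∂F_z/∂x = 0,
    (∇ × F)_z = ∂F_y/∂x - ∂F_x/∂y = 24x^2 + 24y^2.

On z = 3, (curl F)_z = 24x^2 + 24y^2.

Convert to polar (x = r cos θ, y = r sin θ, dA = r dr dθ); the integrand becomes 24r^2, so

    ∬_D (curl F)_z dA = ∫_0^{2π} ∫_0^{6} (24r^2) · r dr dθ.

Inner (r from 0 to 6): 7776.
Outer (θ from 0 to 2π): 15552π.

Therefore ∮_C F · dr = 15552π.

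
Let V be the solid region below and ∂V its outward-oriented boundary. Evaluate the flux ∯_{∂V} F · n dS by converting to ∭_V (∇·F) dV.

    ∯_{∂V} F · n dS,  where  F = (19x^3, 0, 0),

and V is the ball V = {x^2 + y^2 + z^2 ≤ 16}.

By the divergence theorem,

    ∯_{∂V} F · n dS = ∭_V (∇ · F) dV.

Compute the divergence:
    ∇ · F = ∂F_x/∂x + ∂F_y/∂y + ∂F_z/∂z = 57x^2 + 0 + 0 = 57x^2.

In spherical coordinates, x = ρ sin(φ) cos(θ), y = ρ sin(φ) sin(θ), z = ρ cos(φ), dV = ρ^2 sin(φ) dρ dφ dθ, with 0 ≤ ρ ≤ 4, 0 ≤ φ ≤ π, 0 ≤ θ ≤ 2π.

The integrand, after substitution and multiplying by the volume element, becomes (57ρ^2sin(φ)^2cos(θ)^2) · ρ^2 sin(φ), so

    ∭_V (∇·F) dV = ∫_0^{2π} ∫_0^{π} ∫_0^{4} (57ρ^2sin(φ)^2cos(θ)^2) · ρ^2 sin(φ) dρ dφ dθ.

Inner (ρ from 0 to 4): 58368sin(φ)^3cos(θ)^2/5.
Middle (φ from 0 to π): 77824cos(θ)^2/5.
Outer (θ from 0 to 2π): 77824π/5.

Therefore ∯_{∂V} F · n dS = 77824π/5.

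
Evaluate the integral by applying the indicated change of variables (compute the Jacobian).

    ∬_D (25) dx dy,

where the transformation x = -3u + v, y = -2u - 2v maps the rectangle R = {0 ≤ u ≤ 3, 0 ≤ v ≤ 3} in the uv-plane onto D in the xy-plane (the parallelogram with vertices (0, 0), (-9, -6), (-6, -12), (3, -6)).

Compute the Jacobian determinant of (x, y) with respect to (u, v):

    ∂(x,y)/∂(u,v) = | -3  1 | = (-3)(-2) - (1)(-2) = 8.
                   | -2  -2 |

Its absolute value is |J| = 8 (the area scaling factor).

Substituting x = -3u + v, y = -2u - 2v into the integrand,

    25 → 25,

so the integral becomes

    ∬_R (25) · |J| du dv = ∫_0^3 ∫_0^3 (200) dv du.

Inner (v): 600.
Outer (u): 1800.

Therefore ∬_D (25) dx dy = 1800.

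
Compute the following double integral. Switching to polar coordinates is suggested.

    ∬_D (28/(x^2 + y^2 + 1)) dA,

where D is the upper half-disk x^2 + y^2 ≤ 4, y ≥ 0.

The region D is 0 ≤ r ≤ 2, 0 ≤ θ ≤ π in polar coordinates, where x = r cos(θ), y = r sin(θ), and dA = r dr dθ.

Under the substitution, the integrand becomes 28/(r^2 + 1), so

    ∬_D (28/(x^2 + y^2 + 1)) dA = ∫_{0}^{π} ∫_{0}^{2} (28/(r^2 + 1)) · r dr dθ.

Inner integral (in r): ∫_{0}^{2} (28/(r^2 + 1)) · r dr = log(6103515625).

Outer integral (in θ): ∫_{0}^{π} (log(6103515625)) dθ = log(6103515625^π).

Therefore ∬_D (28/(x^2 + y^2 + 1)) dA = log(6103515625^π).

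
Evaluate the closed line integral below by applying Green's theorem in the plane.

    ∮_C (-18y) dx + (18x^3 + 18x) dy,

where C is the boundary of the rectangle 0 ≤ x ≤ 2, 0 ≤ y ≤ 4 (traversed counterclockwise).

Green's theorem converts the closed line integral into a double integral over the enclosed region D:

    ∮_C P dx + Q dy = ∬_D (∂Q/∂x - ∂P/∂y) dA.

Here P = -18y, Q = 18x^3 + 18x, so

    ∂Q/∂x = 54x^2 + 18,    ∂P/∂y = -18,
    ∂Q/∂x - ∂P/∂y = 54x^2 + 36.

D is the region 0 ≤ x ≤ 2, 0 ≤ y ≤ 4. Evaluating the double integral:

    ∬_D (54x^2 + 36) dA = ∫_0^{2} ∫_0^{4} (54x^2 + 36) dy dx.

Inner (y from 0 to 4): 216x^2 + 144.
Outer (x from 0 to 2): 864.

Therefore ∮_C P dx + Q dy = 864.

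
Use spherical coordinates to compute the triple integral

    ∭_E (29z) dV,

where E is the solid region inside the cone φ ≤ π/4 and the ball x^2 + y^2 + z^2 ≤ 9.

In spherical coordinates, x = ρ sin(φ) cos(θ), y = ρ sin(φ) sin(θ), z = ρ cos(φ), and dV = ρ^2 sin(φ) dρ dφ dθ.

The integrand becomes 29ρ cos(φ), so

    ∭_E (29z) dV = ∫_{0}^{2π} ∫_{0}^{π/4} ∫_{0}^{3} (29ρ cos(φ)) · ρ^2 sin(φ) dρ dφ dθ.

Inner (ρ): 2349sin(2φ)/8.
Middle (φ): 2349/16.
Outer (θ): 2349π/8.

Therefore the triple integral equals 2349π/8.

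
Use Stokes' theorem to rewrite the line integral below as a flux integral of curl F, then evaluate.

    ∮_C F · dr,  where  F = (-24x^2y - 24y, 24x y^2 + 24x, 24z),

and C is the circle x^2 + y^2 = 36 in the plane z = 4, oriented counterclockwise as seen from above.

Let S be the flat disk x^2 + y^2 ≤ 36 in the plane z = 4, with upward unit normal n̂ = ẑ. By Stokes' theorem,

    ∮_C F · dr = ∬_S (∇ × F) · n̂ dS = ∬_D (curl F)_z dA,

where D is the disk x^2 + y^2 ≤ 36.

Compute the curl of F = (-24x^2y - 24y, 24x y^2 + 24x, 24z):
    (∇ × F)_x = ∂F_z/∂y - ∂F_y/∂z = 0,
    (∇ × F)_y = ∂F_x/∂z - ∂F_z/∂x = 0,
    (∇ × F)_z = ∂F_y/∂x - ∂F_x/∂y = 24x^2 + 24y^2 + 48.

On z = 4, (curl F)_z = 24x^2 + 24y^2 + 48.

Convert to polar (x = r cos θ, y = r sin θ, dA = r dr dθ); the integrand becomes 24r^2 + 48, so

    ∬_D (curl F)_z dA = ∫_0^{2π} ∫_0^{6} (24r^2 + 48) · r dr dθ.

Inner (r from 0 to 6): 8640.
Outer (θ from 0 to 2π): 17280π.

Therefore ∮_C F · dr = 17280π.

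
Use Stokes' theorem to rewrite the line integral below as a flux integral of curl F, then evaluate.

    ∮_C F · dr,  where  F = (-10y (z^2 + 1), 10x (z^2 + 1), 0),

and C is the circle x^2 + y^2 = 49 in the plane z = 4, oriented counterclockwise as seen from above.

Let S be the flat disk x^2 + y^2 ≤ 49 in the plane z = 4, with upward unit normal n̂ = ẑ. By Stokes' theorem,

    ∮_C F · dr = ∬_S (∇ × F) · n̂ dS = ∬_D (curl F)_z dA,

where D is the disk x^2 + y^2 ≤ 49.

Compute the curl of F = (-10y (z^2 + 1), 10x (z^2 + 1), 0):
    (∇ × F)_x = ∂F_z/∂y - ∂F_y/∂z = -20x z,
    (∇ × F)_y = ∂F_x/∂z - ∂F_z/∂x = -20y z,
    (∇ × F)_z = ∂F_y/∂x - ∂F_x/∂y = 20z^2 + 20.

On z = 4, (curl F)_z = 340.

Convert to polar (x = r cos θ, y = r sin θ, dA = r dr dθ); the integrand becomes 340, so

    ∬_D (curl F)_z dA = ∫_0^{2π} ∫_0^{7} (340) · r dr dθ.

Inner (r from 0 to 7): 8330.
Outer (θ from 0 to 2π): 16660π.

Therefore ∮_C F · dr = 16660π.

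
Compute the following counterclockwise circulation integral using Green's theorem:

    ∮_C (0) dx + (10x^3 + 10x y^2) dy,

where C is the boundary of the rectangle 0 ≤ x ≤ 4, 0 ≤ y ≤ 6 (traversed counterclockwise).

Green's theorem converts the closed line integral into a double integral over the enclosed region D:

    ∮_C P dx + Q dy = ∬_D (∂Q/∂x - ∂P/∂y) dA.

Here P = 0, Q = 10x^3 + 10x y^2, so

    ∂Q/∂x = 30x^2 + 10y^2,    ∂P/∂y = 0,
    ∂Q/∂x - ∂P/∂y = 30x^2 + 10y^2.

D is the region 0 ≤ x ≤ 4, 0 ≤ y ≤ 6. Evaluating the double integral:

    ∬_D (30x^2 + 10y^2) dA = ∫_0^{4} ∫_0^{6} (30x^2 + 10y^2) dy dx.

Inner (y from 0 to 6): 180x^2 + 720.
Outer (x from 0 to 4): 6720.

Therefore ∮_C P dx + Q dy = 6720.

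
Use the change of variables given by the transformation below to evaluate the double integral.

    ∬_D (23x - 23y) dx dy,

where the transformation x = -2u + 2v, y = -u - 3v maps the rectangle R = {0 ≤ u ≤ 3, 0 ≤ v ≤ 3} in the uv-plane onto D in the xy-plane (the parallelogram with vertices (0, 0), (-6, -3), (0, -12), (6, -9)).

Compute the Jacobian determinant of (x, y) with respect to (u, v):

    ∂(x,y)/∂(u,v) = | -2  2 | = (-2)(-3) - (2)(-1) = 8.
                   | -1  -3 |

Its absolute value is |J| = 8 (the area scaling factor).

Substituting x = -2u + 2v, y = -u - 3v into the integrand,

    23x - 23y → -23u + 115v,

so the integral becomes

    ∬_R (-23u + 115v) · |J| du dv = ∫_0^3 ∫_0^3 (-184u + 920v) dv du.

Inner (v): 4140 - 552u.
Outer (u): 9936.

Therefore ∬_D (23x - 23y) dx dy = 9936.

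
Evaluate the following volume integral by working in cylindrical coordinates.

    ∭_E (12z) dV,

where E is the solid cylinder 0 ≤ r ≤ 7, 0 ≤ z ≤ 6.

In cylindrical coordinates, x = r cos(θ), y = r sin(θ), z = z, and dV = r dr dθ dz.

The integrand becomes 12z, so

    ∭_E (12z) dV = ∫_{0}^{2π} ∫_{0}^{7} ∫_{0}^{6} (12z) · r dz dr dθ.

Inner (z): 216r.
Middle (r from 0 to 7): 5292.
Outer (θ): 10584π.

Therefore the triple integral equals 10584π.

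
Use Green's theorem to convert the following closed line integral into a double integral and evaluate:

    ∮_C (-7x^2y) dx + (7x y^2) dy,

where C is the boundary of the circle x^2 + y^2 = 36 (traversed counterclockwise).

Green's theorem converts the closed line integral into a double integral over the enclosed region D:

    ∮_C P dx + Q dy = ∬_D (∂Q/∂x - ∂P/∂y) dA.

Here P = -7x^2y, Q = 7x y^2, so

    ∂Q/∂x = 7y^2,    ∂P/∂y = -7x^2,
    ∂Q/∂x - ∂P/∂y = 7x^2 + 7y^2.

D is the region x^2 + y^2 ≤ 36. Evaluating the double integral:

In polar coordinates (x = r cos θ, y = r sin θ, dA = r dr dθ) the integrand becomes 7r^2, so

    ∬_D (7x^2 + 7y^2) dA = ∫_0^{2π} ∫_0^{6} (7r^2) · r dr dθ.

Inner (r from 0 to 6): 2268.
Outer (θ from 0 to 2π): 4536π.

Therefore ∮_C P dx + Q dy = 4536π.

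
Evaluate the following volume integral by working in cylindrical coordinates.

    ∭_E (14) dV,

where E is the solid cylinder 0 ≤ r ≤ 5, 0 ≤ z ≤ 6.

In cylindrical coordinates, x = r cos(θ), y = r sin(θ), z = z, and dV = r dr dθ dz.

The integrand becomes 14, so

    ∭_E (14) dV = ∫_{0}^{2π} ∫_{0}^{5} ∫_{0}^{6} (14) · r dz dr dθ.

Inner (z): 84r.
Middle (r from 0 to 5): 1050.
Outer (θ): 2100π.

Therefore the triple integral equals 2100π.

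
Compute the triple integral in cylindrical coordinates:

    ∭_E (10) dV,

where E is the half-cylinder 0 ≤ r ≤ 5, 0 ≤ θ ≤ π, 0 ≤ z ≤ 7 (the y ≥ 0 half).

In cylindrical coordinates, x = r cos(θ), y = r sin(θ), z = z, and dV = r dr dθ dz.

The integrand becomes 10, so

    ∭_E (10) dV = ∫_{0}^{π} ∫_{0}^{5} ∫_{0}^{7} (10) · r dz dr dθ.

Inner (z): 70r.
Middle (r from 0 to 5): 875.
Outer (θ): 875π.

Therefore the triple integral equals 875π.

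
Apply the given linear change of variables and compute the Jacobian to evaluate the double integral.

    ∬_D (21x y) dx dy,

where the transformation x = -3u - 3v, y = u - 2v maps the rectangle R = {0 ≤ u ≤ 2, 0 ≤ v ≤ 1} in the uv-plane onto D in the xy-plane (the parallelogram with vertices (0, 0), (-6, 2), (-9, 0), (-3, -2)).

Compute the Jacobian determinant of (x, y) with respect to (u, v):

    ∂(x,y)/∂(u,v) = | -3  -3 | = (-3)(-2) - (-3)(1) = 9.
                   | 1  -2 |

Its absolute value is |J| = 9 (the area scaling factor).

Substituting x = -3u - 3v, y = u - 2v into the integrand,

    21x y → -63u^2 + 63u v + 126v^2,

so the integral becomes

    ∬_R (-63u^2 + 63u v + 126v^2) · |J| du dv = ∫_0^2 ∫_0^1 (-567u^2 + 567u v + 1134v^2) dv du.

Inner (v): -567u^2 + 567u/2 + 378.
Outer (u): -189.

Therefore ∬_D (21x y) dx dy = -189.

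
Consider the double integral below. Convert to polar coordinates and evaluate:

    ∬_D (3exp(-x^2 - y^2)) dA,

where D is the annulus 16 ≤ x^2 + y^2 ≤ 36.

The region D is 4 ≤ r ≤ 6, 0 ≤ θ ≤ 2π in polar coordinates, where x = r cos(θ), y = r sin(θ), and dA = r dr dθ.

Under the substitution, the integrand becomes 3exp(-r^2), so

    ∬_D (3exp(-x^2 - y^2)) dA = ∫_{0}^{2π} ∫_{4}^{6} (3exp(-r^2)) · r dr dθ.

Inner integral (in r): ∫_{4}^{6} (3exp(-r^2)) · r dr = -(3 - 3exp(20))exp(-36)/2.

Outer integral (in θ): ∫_{0}^{2π} (-(3 - 3exp(20))exp(-36)/2) dθ = -3π (1 - exp(20))exp(-36).

Therefore ∬_D (3exp(-x^2 - y^2)) dA = -3π (1 - exp(20))exp(-36).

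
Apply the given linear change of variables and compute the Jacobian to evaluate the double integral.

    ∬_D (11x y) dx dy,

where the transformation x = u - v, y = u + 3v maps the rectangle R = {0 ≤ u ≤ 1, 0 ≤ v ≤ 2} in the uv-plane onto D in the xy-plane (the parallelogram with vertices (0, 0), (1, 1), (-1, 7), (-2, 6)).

Compute the Jacobian determinant of (x, y) with respect to (u, v):

    ∂(x,y)/∂(u,v) = | 1  -1 | = (1)(3) - (-1)(1) = 4.
                   | 1  3 |

Its absolute value is |J| = 4 (the area scaling factor).

Substituting x = u - v, y = u + 3v into the integrand,

    11x y → 11u^2 + 22u v - 33v^2,

so the integral becomes

    ∬_R (11u^2 + 22u v - 33v^2) · |J| du dv = ∫_0^1 ∫_0^2 (44u^2 + 88u v - 132v^2) dv du.

Inner (v): 88u^2 + 176u - 352.
Outer (u): -704/3.

Therefore ∬_D (11x y) dx dy = -704/3.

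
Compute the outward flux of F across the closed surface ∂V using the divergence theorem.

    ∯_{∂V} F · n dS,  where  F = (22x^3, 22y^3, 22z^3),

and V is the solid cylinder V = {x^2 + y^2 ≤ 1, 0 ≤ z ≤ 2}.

By the divergence theorem,

    ∯_{∂V} F · n dS = ∭_V (∇ · F) dV.

Compute the divergence:
    ∇ · F = ∂F_x/∂x + ∂F_y/∂y + ∂F_z/∂z = 66x^2 + 66y^2 + 66z^2.

In cylindrical coordinates, x = r cos(θ), y = r sin(θ), z = z, dV = r dr dθ dz, with 0 ≤ r ≤ 1, 0 ≤ θ ≤ 2π, 0 ≤ z ≤ 2.

The integrand, after substitution and multiplying by the volume element, becomes (66r^2 + 66z^2) · r, so

    ∭_V (∇·F) dV = ∫_0^{2π} ∫_0^{1} ∫_0^{2} (66r^2 + 66z^2) · r dz dr dθ.

Inner (z from 0 to 2): 132r^3 + 176r.
Middle (r from 0 to 1): 121.
Outer (θ from 0 to 2π): 242π.

Therefore ∯_{∂V} F · n dS = 242π.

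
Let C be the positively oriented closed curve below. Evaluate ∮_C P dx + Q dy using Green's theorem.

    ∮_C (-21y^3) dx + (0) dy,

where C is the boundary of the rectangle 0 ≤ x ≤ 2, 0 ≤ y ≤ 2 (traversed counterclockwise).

Green's theorem converts the closed line integral into a double integral over the enclosed region D:

    ∮_C P dx + Q dy = ∬_D (∂Q/∂x - ∂P/∂y) dA.

Here P = -21y^3, Q = 0, so

    ∂Q/∂x = 0,    ∂P/∂y = -63y^2,
    ∂Q/∂x - ∂P/∂y = 63y^2.

D is the region 0 ≤ x ≤ 2, 0 ≤ y ≤ 2. Evaluating the double integral:

    ∬_D (63y^2) dA = ∫_0^{2} ∫_0^{2} (63y^2) dy dx.

Inner (y from 0 to 2): 168.
Outer (x from 0 to 2): 336.

Therefore ∮_C P dx + Q dy = 336.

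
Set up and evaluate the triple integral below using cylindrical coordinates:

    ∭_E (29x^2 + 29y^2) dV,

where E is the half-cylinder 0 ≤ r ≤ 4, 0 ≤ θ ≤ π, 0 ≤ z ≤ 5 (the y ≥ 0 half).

In cylindrical coordinates, x = r cos(θ), y = r sin(θ), z = z, and dV = r dr dθ dz.

The integrand becomes 29r^2, so

    ∭_E (29x^2 + 29y^2) dV = ∫_{0}^{π} ∫_{0}^{4} ∫_{0}^{5} (29r^2) · r dz dr dθ.

Inner (z): 145r^3.
Middle (r from 0 to 4): 9280.
Outer (θ): 9280π.

Therefore the triple integral equals 9280π.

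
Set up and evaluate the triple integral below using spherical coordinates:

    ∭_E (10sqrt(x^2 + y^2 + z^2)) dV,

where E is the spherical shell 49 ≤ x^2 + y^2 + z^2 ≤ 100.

In spherical coordinates, x = ρ sin(φ) cos(θ), y = ρ sin(φ) sin(θ), z = ρ cos(φ), and dV = ρ^2 sin(φ) dρ dφ dθ.

The integrand becomes 10ρ, so

    ∭_E (10sqrt(x^2 + y^2 + z^2)) dV = ∫_{0}^{2π} ∫_{0}^{π} ∫_{7}^{10} (10ρ) · ρ^2 sin(φ) dρ dφ dθ.

Inner (ρ): 37995sin(φ)/2.
Middle (φ): 37995.
Outer (θ): 75990π.

Therefore the triple integral equals 75990π.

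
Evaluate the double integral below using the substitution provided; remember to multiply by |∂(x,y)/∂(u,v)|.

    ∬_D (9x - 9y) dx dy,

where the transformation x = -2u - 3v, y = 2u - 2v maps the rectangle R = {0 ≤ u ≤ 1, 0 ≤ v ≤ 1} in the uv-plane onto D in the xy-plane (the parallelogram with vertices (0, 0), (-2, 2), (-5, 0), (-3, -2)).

Compute the Jacobian determinant of (x, y) with respect to (u, v):

    ∂(x,y)/∂(u,v) = | -2  -3 | = (-2)(-2) - (-3)(2) = 10.
                   | 2  -2 |

Its absolute value is |J| = 10 (the area scaling factor).

Substituting x = -2u - 3v, y = 2u - 2v into the integrand,

    9x - 9y → -36u - 9v,

so the integral becomes

    ∬_R (-36u - 9v) · |J| du dv = ∫_0^1 ∫_0^1 (-360u - 90v) dv du.

Inner (v): -360u - 45.
Outer (u): -225.

Therefore ∬_D (9x - 9y) dx dy = -225.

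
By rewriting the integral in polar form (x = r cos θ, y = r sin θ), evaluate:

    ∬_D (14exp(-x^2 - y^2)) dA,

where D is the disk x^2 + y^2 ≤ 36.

The region D is 0 ≤ r ≤ 6, 0 ≤ θ ≤ 2π in polar coordinates, where x = r cos(θ), y = r sin(θ), and dA = r dr dθ.

Under the substitution, the integrand becomes 14exp(-r^2), so

    ∬_D (14exp(-x^2 - y^2)) dA = ∫_{0}^{2π} ∫_{0}^{6} (14exp(-r^2)) · r dr dθ.

Inner integral (in r): ∫_{0}^{6} (14exp(-r^2)) · r dr = 7 - 7exp(-36).

Outer integral (in θ): ∫_{0}^{2π} (7 - 7exp(-36)) dθ = -14π exp(-36) + 14π.

Therefore ∬_D (14exp(-x^2 - y^2)) dA = -14π exp(-36) + 14π.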